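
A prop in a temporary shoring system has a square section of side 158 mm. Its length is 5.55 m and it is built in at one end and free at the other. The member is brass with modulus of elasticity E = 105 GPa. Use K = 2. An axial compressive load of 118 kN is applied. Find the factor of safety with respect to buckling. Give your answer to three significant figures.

I = a⁴/12 = 158⁴/12 = 5.193×10^7 mm⁴
I = 5.193×10^7 mm⁴ = 5.193×10^-5 m⁴
Effective length L_e = K·L = 2 × 5.55 = 11.10 m
P_cr = π²EI / L_e² = π² × 105×10⁹ × 5.193×10^-5 / 11.10² = 4.368×10^5 N
Factor of safety n = P_cr / P = 436.81 / 118 = 3.70

n ≈ 3.70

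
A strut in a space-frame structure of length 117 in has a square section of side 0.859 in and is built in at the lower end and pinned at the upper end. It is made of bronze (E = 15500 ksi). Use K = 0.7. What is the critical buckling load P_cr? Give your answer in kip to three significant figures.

I = a⁴/12 = 0.859⁴/12 = 4.537×10^-2 in⁴
Effective length L_e = K·L = 0.7 × 117 = 81.90 in
P_cr = π²EI / L_e² = π² × 15500×10³ × 4.537×10^-2 / 81.90² = 1.035×10^3 lb

P_cr ≈ 1.03 kip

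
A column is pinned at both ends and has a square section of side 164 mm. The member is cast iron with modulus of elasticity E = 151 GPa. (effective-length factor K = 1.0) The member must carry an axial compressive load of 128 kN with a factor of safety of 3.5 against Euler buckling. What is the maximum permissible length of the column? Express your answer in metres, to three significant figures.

L_max ≈ 14.2 m

I = a⁴/12 = 164⁴/12 = 6.028×10^7 mm⁴
I = 6.028×10^-5 m⁴
Required critical load P_cr = n·P = 3.5 × 128 = 448.0 kN = 4.480×10^5 N
From P_cr = π²EI/(K·L)²:  L = (1/K)·√(π²EI/P_cr) = (1/1)·√(π²×1.51×10^11×6.028×10^-5/4.480×10^5)
L = 14.2 m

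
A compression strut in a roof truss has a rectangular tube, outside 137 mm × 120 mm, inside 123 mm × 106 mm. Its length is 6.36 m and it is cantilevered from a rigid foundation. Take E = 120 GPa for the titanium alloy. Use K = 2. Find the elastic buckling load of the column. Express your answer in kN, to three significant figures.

P_cr ≈ 55.0 kN

Weak-axis I_min = (h_o·b_o³ − h_i·b_i³)/12 with b_o = 120, b_i = 106.0 mm (shorter outer/inner sides).
I_min = (137×120³ − 123.0×106.0³)/12 = 7.520×10^6 mm⁴
I = 7.520×10^6 mm⁴ = 7.520×10^-6 m⁴
Effective length L_e = K·L = 2 × 6.36 = 12.72 m
P_cr = π²EI / L_e² = π² × 120×10⁹ × 7.520×10^-6 / 12.72² = 5.505×10^4 N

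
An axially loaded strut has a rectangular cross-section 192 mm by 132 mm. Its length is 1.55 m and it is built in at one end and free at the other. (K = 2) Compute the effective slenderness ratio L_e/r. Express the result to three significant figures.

λ ≈ 81.4

For a rectangle r_min = b/√12 = 132/√12 = 38.11 mm
L_e = K·L = 2 × 1.55 m = 3.100 m = 3100.0 mm
λ = L_e / r_min = 3100.0 / 38.11 = 81.4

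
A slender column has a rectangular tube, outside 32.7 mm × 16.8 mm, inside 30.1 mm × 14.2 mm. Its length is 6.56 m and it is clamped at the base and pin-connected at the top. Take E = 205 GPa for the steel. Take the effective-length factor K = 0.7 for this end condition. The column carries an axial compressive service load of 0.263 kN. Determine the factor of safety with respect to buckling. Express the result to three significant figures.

n ≈ 2.09

Weak-axis I_min = (h_o·b_o³ − h_i·b_i³)/12 with b_o = 16.8, b_i = 14.20 mm (shorter outer/inner sides).
I_min = (32.7×16.8³ − 30.10×14.20³)/12 = 5.739×10^3 mm⁴
I = 5.739×10^3 mm⁴ = 5.739×10^-9 m⁴
Effective length L_e = K·L = 0.7 × 6.56 = 4.592 m
P_cr = π²EI / L_e² = π² × 205×10⁹ × 5.739×10^-9 / 4.592² = 550.7 N
Factor of safety n = P_cr / P = 0.55065 / 0.263 = 2.09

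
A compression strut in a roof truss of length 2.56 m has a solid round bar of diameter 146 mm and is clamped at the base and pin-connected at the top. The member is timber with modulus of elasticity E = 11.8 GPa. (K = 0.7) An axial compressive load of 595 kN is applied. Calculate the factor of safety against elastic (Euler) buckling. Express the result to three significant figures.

I = πd⁴/64 = π×146⁴/64 = 2.230×10^7 mm⁴
I = 2.230×10^7 mm⁴ = 2.230×10^-5 m⁴
Effective length L_e = K·L = 0.7 × 2.56 = 1.792 m
P_cr = π²EI / L_e² = π² × 11.8×10⁹ × 2.230×10^-5 / 1.792² = 8.089×10^5 N
Factor of safety n = P_cr / P = 808.89 / 595 = 1.36

n ≈ 1.36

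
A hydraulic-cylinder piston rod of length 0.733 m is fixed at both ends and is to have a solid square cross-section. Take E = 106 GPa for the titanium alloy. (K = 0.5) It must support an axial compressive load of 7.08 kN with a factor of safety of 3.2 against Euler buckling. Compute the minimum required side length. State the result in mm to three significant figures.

a ≈ 13.7 mm

Required P_cr = n·P = 3.2 × 7.08 = 22.66 kN
L_e = K·L = 0.5 × 0.733 = 0.3665 m
Required I = P_cr·L_e²/(π²E) = 2.266×10^4 × 0.3665² / (π² × 1.06×10^11) = 2.909×10^-9 m⁴
I_req = 2.909×10^3 mm⁴
Solid square: I = a⁴/12  ⇒  a = (12I)^(1/4) = (12×2.909×10^3)^(1/4) = 13.7 mm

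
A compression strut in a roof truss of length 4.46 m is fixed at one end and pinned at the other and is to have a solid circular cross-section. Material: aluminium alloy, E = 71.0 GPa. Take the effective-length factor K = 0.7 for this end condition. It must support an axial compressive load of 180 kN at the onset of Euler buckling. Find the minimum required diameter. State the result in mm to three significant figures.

d ≈ 84.5 mm

L_e = K·L = 0.7 × 4.46 = 3.122 m
Required I = P_cr·L_e²/(π²E) = 1.800×10^5 × 3.122² / (π² × 7.10×10^10) = 2.504×10^-6 m⁴
I_req = 2.504×10^6 mm⁴
Solid circle: I = πd⁴/64  ⇒  d = (64I/π)^(1/4) = (64×2.504×10^6/π)^(1/4) = 84.5 mm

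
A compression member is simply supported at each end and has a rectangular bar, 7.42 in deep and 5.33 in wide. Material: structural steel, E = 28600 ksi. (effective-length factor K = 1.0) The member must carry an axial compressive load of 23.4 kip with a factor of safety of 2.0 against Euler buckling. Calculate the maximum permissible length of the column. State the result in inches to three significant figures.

Buckling occurs about the weak axis: I_min = h·b³/12 with b = 5.33 in (the shorter side).
I_min = 7.42×5.33³/12 = 93.63 in⁴
Required critical load P_cr = n·P = 2.0 × 23.4 = 46.80 kip = 4.680×10^4 lb
From P_cr = π²EI/(K·L)²:  L = (1/K)·√(π²EI/P_cr) = (1/1)·√(π²×2.86×10^7×93.63/4.680×10^4)
L = 751 in

L_max ≈ 751 in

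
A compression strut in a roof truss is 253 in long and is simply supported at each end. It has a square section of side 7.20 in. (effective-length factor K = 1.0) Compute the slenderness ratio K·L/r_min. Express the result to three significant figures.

λ ≈ 122

For a square r = a/√12 = 7.20/√12 = 2.078 in
L_e = K·L = 1 × 253 = 253.0 in
λ = L_e / r_min = 253.00 / 2.078 = 122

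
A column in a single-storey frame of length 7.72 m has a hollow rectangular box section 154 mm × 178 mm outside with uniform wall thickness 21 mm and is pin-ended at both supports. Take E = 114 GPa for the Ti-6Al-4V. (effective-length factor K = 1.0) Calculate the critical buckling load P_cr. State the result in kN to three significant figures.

Inner dimensions: h_i = 178 − 2×21 = 136.0 mm, b_i = 154 − 2×21 = 112.0 mm
Weak-axis I_min = (h_o·b_o³ − h_i·b_i³)/12 with b_o = 154, b_i = 112.0 mm (shorter outer/inner sides).
I_min = (178×154³ − 136.0×112.0³)/12 = 3.825×10^7 mm⁴
I = 3.825×10^7 mm⁴ = 3.825×10^-5 m⁴
Effective length L_e = K·L = 1 × 7.72 = 7.720 m
P_cr = π²EI / L_e² = π² × 114×10⁹ × 3.825×10^-5 / 7.720² = 7.222×10^5 N

P_cr ≈ 722 kN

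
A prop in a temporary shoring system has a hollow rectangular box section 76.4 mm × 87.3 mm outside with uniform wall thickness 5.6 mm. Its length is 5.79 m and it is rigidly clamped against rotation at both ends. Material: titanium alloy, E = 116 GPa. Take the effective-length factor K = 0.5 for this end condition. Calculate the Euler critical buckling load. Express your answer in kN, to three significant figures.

Inner dimensions: h_i = 87.3 − 2×5.6 = 76.10 mm, b_i = 76.4 − 2×5.6 = 65.20 mm
Weak-axis I_min = (h_o·b_o³ − h_i·b_i³)/12 with b_o = 76.4, b_i = 65.20 mm (shorter outer/inner sides).
I_min = (87.3×76.4³ − 76.10×65.20³)/12 = 1.487×10^6 mm⁴
I = 1.487×10^6 mm⁴ = 1.487×10^-6 m⁴
Effective length L_e = K·L = 0.5 × 5.79 = 2.895 m
P_cr = π²EI / L_e² = π² × 116×10⁹ × 1.487×10^-6 / 2.895² = 2.031×10^5 N

P_cr ≈ 203 kN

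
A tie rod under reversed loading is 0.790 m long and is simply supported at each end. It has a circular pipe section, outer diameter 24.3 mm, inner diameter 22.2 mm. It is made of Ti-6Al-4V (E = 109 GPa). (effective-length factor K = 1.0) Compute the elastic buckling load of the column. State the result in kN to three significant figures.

d_o = 24.3 mm, d_i = 22.2 mm
I = π(d_o⁴ − d_i⁴)/64 = π(24.3⁴ − 22.20⁴)/64 = 5.193×10^3 mm⁴
I = 5.193×10^3 mm⁴ = 5.193×10^-9 m⁴
Effective length L_e = K·L = 1 × 0.790 = 0.7900 m
P_cr = π²EI / L_e² = π² × 109×10⁹ × 5.193×10^-9 / 0.7900² = 8.951×10^3 N

P_cr ≈ 8.95 kN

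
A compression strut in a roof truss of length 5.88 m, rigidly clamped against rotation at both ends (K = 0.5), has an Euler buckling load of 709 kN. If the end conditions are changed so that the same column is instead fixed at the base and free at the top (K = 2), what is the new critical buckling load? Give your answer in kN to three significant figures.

P_cr ∝ 1/K², so P_cr,new = P_cr,old × (K_old/K_new)² = 709 × (0.5/2)²
= 709 × 0.06250 = 44.3 kN

P_cr ≈ 44.3 kN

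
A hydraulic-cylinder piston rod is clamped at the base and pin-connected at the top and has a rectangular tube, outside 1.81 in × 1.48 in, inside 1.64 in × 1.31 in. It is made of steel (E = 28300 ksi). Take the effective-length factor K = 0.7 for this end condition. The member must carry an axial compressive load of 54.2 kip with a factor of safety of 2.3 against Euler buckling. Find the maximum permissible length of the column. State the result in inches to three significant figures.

L_max ≈ 28.8 in

Weak-axis I_min = (h_o·b_o³ − h_i·b_i³)/12 with b_o = 1.48, b_i = 1.310 in (shorter outer/inner sides).
I_min = (1.81×1.48³ − 1.640×1.310³)/12 = 0.1817 in⁴
Required critical load P_cr = n·P = 2.3 × 54.2 = 124.7 kip = 1.247×10^5 lb
From P_cr = π²EI/(K·L)²:  L = (1/K)·√(π²EI/P_cr) = (1/0.7)·√(π²×2.83×10^7×0.1817/1.247×10^5)
L = 28.8 in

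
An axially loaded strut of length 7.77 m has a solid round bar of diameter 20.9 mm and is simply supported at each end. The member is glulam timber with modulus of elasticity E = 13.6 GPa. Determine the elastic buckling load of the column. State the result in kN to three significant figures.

I = πd⁴/64 = π×20.9⁴/64 = 9.366×10^3 mm⁴
I = 9.366×10^3 mm⁴ = 9.366×10^-9 m⁴
Effective length L_e = K·L = 1 × 7.77 = 7.770 m
P_cr = π²EI / L_e² = π² × 13.6×10⁹ × 9.366×10^-9 / 7.770² = 20.82 N

P_cr ≈ 0.0208 kN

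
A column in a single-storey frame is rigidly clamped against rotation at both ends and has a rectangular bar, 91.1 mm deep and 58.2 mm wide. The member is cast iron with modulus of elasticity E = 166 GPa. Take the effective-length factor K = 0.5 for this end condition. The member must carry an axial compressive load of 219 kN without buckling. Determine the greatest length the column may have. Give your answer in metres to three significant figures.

L_max ≈ 6.69 m

Buckling occurs about the weak axis: I_min = h·b³/12 with b = 58.2 mm (the shorter side).
I_min = 91.1×58.2³/12 = 1.497×10^6 mm⁴
I = 1.497×10^-6 m⁴
At the buckling limit P_cr = P = 2.190×10^5 N
From P_cr = π²EI/(K·L)²:  L = (1/K)·√(π²EI/P_cr) = (1/0.5)·√(π²×1.66×10^11×1.497×10^-6/2.190×10^5)
L = 6.69 m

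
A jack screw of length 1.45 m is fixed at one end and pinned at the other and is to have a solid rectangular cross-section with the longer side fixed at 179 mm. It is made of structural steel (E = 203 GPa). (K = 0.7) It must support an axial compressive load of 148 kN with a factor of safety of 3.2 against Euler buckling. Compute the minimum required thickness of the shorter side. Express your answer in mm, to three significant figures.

Required P_cr = n·P = 3.2 × 148 = 473.6 kN
L_e = K·L = 0.7 × 1.45 = 1.015 m
Required I = P_cr·L_e²/(π²E) = 4.736×10^5 × 1.015² / (π² × 2.03×10^11) = 2.435×10^-7 m⁴
I_req = 2.435×10^5 mm⁴
Rectangle, weak axis: I_min = h·b³/12 with h = 179 mm fixed  ⇒  b = (12I/h)^(1/3) = 25.4 mm

b ≈ 25.4 mm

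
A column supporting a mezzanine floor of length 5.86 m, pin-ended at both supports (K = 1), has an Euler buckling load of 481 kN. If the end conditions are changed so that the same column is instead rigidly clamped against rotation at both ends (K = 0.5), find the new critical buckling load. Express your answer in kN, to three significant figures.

P_cr ∝ 1/K², so P_cr,new = P_cr,old × (K_old/K_new)² = 481 × (1/0.5)²
= 481 × 4.000 = 1920 kN

P_cr ≈ 1920 kN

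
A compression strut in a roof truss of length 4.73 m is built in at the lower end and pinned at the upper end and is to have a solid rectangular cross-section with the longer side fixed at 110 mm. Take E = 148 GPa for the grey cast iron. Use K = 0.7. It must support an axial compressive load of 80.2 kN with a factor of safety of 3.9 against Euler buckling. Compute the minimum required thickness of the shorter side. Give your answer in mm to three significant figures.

Required P_cr = n·P = 3.9 × 80.2 = 312.8 kN
L_e = K·L = 0.7 × 4.73 = 3.311 m
Required I = P_cr·L_e²/(π²E) = 3.128×10^5 × 3.311² / (π² × 1.48×10^11) = 2.347×10^-6 m⁴
I_req = 2.347×10^6 mm⁴
Rectangle, weak axis: I_min = h·b³/12 with h = 110 mm fixed  ⇒  b = (12I/h)^(1/3) = 63.5 mm

b ≈ 63.5 mm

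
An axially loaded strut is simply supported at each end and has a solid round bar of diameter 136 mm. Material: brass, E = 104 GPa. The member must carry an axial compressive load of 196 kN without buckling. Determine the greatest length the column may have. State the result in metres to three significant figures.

I = πd⁴/64 = π×136⁴/64 = 1.679×10^7 mm⁴
I = 1.679×10^-5 m⁴
At the buckling limit P_cr = P = 1.960×10^5 N
From P_cr = π²EI/(K·L)²:  L = (1/K)·√(π²EI/P_cr) = (1/1)·√(π²×1.04×10^11×1.679×10^-5/1.960×10^5)
L = 9.38 m

L_max ≈ 9.38 m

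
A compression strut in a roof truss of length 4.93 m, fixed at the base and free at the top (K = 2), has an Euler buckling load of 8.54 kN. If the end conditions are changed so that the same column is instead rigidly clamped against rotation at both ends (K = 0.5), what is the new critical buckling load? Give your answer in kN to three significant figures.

P_cr ≈ 137 kN

P_cr ∝ 1/K², so P_cr,new = P_cr,old × (K_old/K_new)² = 8.54 × (2/0.5)²
= 8.54 × 16.00 = 137 kN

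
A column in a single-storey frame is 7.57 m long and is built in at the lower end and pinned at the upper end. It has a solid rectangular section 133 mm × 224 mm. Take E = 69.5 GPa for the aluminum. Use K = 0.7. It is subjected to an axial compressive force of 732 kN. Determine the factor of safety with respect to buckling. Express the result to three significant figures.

Buckling occurs about the weak axis: I_min = h·b³/12 with b = 133 mm (the shorter side).
I_min = 224×133³/12 = 4.392×10^7 mm⁴
I = 4.392×10^7 mm⁴ = 4.392×10^-5 m⁴
Effective length L_e = K·L = 0.7 × 7.57 = 5.299 m
P_cr = π²EI / L_e² = π² × 69.5×10⁹ × 4.392×10^-5 / 5.299² = 1.073×10^6 N
Factor of safety n = P_cr / P = 1072.8 / 732 = 1.47

n ≈ 1.47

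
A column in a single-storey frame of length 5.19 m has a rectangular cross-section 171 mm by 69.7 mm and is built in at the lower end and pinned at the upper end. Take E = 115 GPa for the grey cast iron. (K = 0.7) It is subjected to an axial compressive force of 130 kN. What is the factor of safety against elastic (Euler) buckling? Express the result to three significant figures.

n ≈ 3.19

Buckling occurs about the weak axis: I_min = h·b³/12 with b = 69.7 mm (the shorter side).
I_min = 171×69.7³/12 = 4.825×10^6 mm⁴
I = 4.825×10^6 mm⁴ = 4.825×10^-6 m⁴
Effective length L_e = K·L = 0.7 × 5.19 = 3.633 m
P_cr = π²EI / L_e² = π² × 115×10⁹ × 4.825×10^-6 / 3.633² = 4.149×10^5 N
Factor of safety n = P_cr / P = 414.93 / 130 = 3.19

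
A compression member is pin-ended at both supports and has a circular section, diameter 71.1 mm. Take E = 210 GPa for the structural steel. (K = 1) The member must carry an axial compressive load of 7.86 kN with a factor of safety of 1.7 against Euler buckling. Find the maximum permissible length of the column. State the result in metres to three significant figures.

I = πd⁴/64 = π×71.1⁴/64 = 1.254×10^6 mm⁴
I = 1.254×10^-6 m⁴
Required critical load P_cr = n·P = 1.7 × 7.86 = 13.36 kN = 1.336×10^4 N
From P_cr = π²EI/(K·L)²:  L = (1/K)·√(π²EI/P_cr) = (1/1)·√(π²×2.10×10^11×1.254×10^-6/1.336×10^4)
L = 13.9 m

L_max ≈ 13.9 m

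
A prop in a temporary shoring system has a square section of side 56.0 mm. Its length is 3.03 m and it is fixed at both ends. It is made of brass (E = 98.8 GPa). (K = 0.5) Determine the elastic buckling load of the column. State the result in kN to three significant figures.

P_cr ≈ 348 kN

I = a⁴/12 = 56.0⁴/12 = 8.195×10^5 mm⁴
I = 8.195×10^5 mm⁴ = 8.195×10^-7 m⁴
Effective length L_e = K·L = 0.5 × 3.03 = 1.515 m
P_cr = π²EI / L_e² = π² × 98.8×10⁹ × 8.195×10^-7 / 1.515² = 3.482×10^5 N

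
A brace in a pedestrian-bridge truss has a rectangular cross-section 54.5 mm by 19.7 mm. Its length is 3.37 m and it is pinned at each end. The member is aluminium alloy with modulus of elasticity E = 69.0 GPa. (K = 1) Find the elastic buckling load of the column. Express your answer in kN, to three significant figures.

P_cr ≈ 2.08 kN

Buckling occurs about the weak axis: I_min = h·b³/12 with b = 19.7 mm (the shorter side).
I_min = 54.5×19.7³/12 = 3.472×10^4 mm⁴
I = 3.472×10^4 mm⁴ = 3.472×10^-8 m⁴
Effective length L_e = K·L = 1 × 3.37 = 3.370 m
P_cr = π²EI / L_e² = π² × 69.0×10⁹ × 3.472×10^-8 / 3.370² = 2.082×10^3 N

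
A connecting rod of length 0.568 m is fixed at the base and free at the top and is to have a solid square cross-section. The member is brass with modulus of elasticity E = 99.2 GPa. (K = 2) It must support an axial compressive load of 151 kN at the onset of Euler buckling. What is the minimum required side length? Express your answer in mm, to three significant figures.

a ≈ 39.3 mm

L_e = K·L = 2 × 0.568 = 1.136 m
Required I = P_cr·L_e²/(π²E) = 1.510×10^5 × 1.136² / (π² × 9.92×10^10) = 1.990×10^-7 m⁴
I_req = 1.990×10^5 mm⁴
Solid square: I = a⁴/12  ⇒  a = (12I)^(1/4) = (12×1.990×10^5)^(1/4) = 39.3 mm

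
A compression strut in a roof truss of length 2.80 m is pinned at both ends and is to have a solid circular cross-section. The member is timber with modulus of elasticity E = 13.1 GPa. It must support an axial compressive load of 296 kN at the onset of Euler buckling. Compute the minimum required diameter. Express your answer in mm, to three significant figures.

L_e = K·L = 1 × 2.80 = 2.800 m
Required I = P_cr·L_e²/(π²E) = 2.960×10^5 × 2.800² / (π² × 1.31×10^10) = 1.795×10^-5 m⁴
I_req = 1.795×10^7 mm⁴
Solid circle: I = πd⁴/64  ⇒  d = (64I/π)^(1/4) = (64×1.795×10^7/π)^(1/4) = 138 mm

d ≈ 138 mm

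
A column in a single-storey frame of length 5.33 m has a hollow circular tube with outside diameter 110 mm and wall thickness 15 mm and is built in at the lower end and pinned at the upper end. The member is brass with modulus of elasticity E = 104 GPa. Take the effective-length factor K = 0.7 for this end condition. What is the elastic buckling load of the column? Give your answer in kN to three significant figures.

Inner diameter d_i = 110 − 2×15 = 80.00 mm
I = π(d_o⁴ − d_i⁴)/64 = π(110⁴ − 80.00⁴)/64 = 5.176×10^6 mm⁴
I = 5.176×10^6 mm⁴ = 5.176×10^-6 m⁴
Effective length L_e = K·L = 0.7 × 5.33 = 3.731 m
P_cr = π²EI / L_e² = π² × 104×10⁹ × 5.176×10^-6 / 3.731² = 3.817×10^5 N

P_cr ≈ 382 kN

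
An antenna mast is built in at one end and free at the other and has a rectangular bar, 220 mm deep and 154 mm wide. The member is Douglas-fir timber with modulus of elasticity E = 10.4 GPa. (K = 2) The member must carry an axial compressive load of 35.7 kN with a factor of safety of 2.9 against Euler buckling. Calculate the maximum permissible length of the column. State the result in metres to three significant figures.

L_max ≈ 4.07 m

Buckling occurs about the weak axis: I_min = h·b³/12 with b = 154 mm (the shorter side).
I_min = 220×154³/12 = 6.696×10^7 mm⁴
I = 6.696×10^-5 m⁴
Required critical load P_cr = n·P = 2.9 × 35.7 = 103.5 kN = 1.035×10^5 N
From P_cr = π²EI/(K·L)²:  L = (1/K)·√(π²EI/P_cr) = (1/2)·√(π²×1.04×10^10×6.696×10^-5/1.035×10^5)
L = 4.07 m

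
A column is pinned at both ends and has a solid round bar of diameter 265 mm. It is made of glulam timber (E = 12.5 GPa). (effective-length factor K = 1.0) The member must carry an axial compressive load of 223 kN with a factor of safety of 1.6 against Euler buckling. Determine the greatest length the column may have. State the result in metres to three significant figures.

I = πd⁴/64 = π×265⁴/64 = 2.421×10^8 mm⁴
I = 2.421×10^-4 m⁴
Required critical load P_cr = n·P = 1.6 × 223 = 356.8 kN = 3.568×10^5 N
From P_cr = π²EI/(K·L)²:  L = (1/K)·√(π²EI/P_cr) = (1/1)·√(π²×1.25×10^10×2.421×10^-4/3.568×10^5)
L = 9.15 m

L_max ≈ 9.15 m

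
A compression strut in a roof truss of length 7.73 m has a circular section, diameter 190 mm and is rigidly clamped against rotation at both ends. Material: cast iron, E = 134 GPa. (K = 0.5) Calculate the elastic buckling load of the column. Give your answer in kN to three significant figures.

P_cr ≈ 5660 kN

I = πd⁴/64 = π×190⁴/64 = 6.397×10^7 mm⁴
I = 6.397×10^7 mm⁴ = 6.397×10^-5 m⁴
Effective length L_e = K·L = 0.5 × 7.73 = 3.865 m
P_cr = π²EI / L_e² = π² × 134×10⁹ × 6.397×10^-5 / 3.865² = 5.664×10^6 N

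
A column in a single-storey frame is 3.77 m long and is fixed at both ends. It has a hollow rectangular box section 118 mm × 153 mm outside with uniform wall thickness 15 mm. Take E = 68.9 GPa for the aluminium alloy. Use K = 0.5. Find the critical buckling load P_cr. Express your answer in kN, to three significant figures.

P_cr ≈ 2670 kN

Inner dimensions: h_i = 153 − 2×15 = 123.0 mm, b_i = 118 − 2×15 = 88.00 mm
Weak-axis I_min = (h_o·b_o³ − h_i·b_i³)/12 with b_o = 118, b_i = 88.00 mm (shorter outer/inner sides).
I_min = (153×118³ − 123.0×88.00³)/12 = 1.396×10^7 mm⁴
I = 1.396×10^7 mm⁴ = 1.396×10^-5 m⁴
Effective length L_e = K·L = 0.5 × 3.77 = 1.885 m
P_cr = π²EI / L_e² = π² × 68.9×10⁹ × 1.396×10^-5 / 1.885² = 2.672×10^6 N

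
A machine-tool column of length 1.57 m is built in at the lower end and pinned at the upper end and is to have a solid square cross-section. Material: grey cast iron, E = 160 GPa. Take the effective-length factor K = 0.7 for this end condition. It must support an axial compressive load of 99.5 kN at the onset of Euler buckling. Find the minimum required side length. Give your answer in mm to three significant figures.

L_e = K·L = 0.7 × 1.57 = 1.099 m
Required I = P_cr·L_e²/(π²E) = 9.950×10^4 × 1.099² / (π² × 1.60×10^11) = 7.610×10^-8 m⁴
I_req = 7.610×10^4 mm⁴
Solid square: I = a⁴/12  ⇒  a = (12I)^(1/4) = (12×7.610×10^4)^(1/4) = 30.9 mm

a ≈ 30.9 mm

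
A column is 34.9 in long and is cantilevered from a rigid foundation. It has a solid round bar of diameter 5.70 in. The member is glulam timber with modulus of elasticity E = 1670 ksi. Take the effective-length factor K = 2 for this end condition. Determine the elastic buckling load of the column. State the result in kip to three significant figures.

I = πd⁴/64 = π×5.70⁴/64 = 51.82 in⁴
Effective length L_e = K·L = 2 × 34.9 = 69.80 in
P_cr = π²EI / L_e² = π² × 1670×10³ × 51.82 / 69.80² = 1.753×10^5 lb

P_cr ≈ 175 kip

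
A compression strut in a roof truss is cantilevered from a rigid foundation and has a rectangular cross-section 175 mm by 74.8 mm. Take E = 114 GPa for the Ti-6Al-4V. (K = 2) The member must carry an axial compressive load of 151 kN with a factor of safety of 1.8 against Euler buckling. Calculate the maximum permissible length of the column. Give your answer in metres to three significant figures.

Buckling occurs about the weak axis: I_min = h·b³/12 with b = 74.8 mm (the shorter side).
I_min = 175×74.8³/12 = 6.103×10^6 mm⁴
I = 6.103×10^-6 m⁴
Required critical load P_cr = n·P = 1.8 × 151 = 271.8 kN = 2.718×10^5 N
From P_cr = π²EI/(K·L)²:  L = (1/K)·√(π²EI/P_cr) = (1/2)·√(π²×1.14×10^11×6.103×10^-6/2.718×10^5)
L = 2.51 m

L_max ≈ 2.51 m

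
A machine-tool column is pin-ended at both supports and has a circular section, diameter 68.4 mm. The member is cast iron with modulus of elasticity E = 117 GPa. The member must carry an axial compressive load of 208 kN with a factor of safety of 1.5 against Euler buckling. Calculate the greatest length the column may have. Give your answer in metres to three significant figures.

L_max ≈ 1.99 m

I = πd⁴/64 = π×68.4⁴/64 = 1.074×10^6 mm⁴
I = 1.074×10^-6 m⁴
Required critical load P_cr = n·P = 1.5 × 208 = 312.0 kN = 3.120×10^5 N
From P_cr = π²EI/(K·L)²:  L = (1/K)·√(π²EI/P_cr) = (1/1)·√(π²×1.17×10^11×1.074×10^-6/3.120×10^5)
L = 1.99 m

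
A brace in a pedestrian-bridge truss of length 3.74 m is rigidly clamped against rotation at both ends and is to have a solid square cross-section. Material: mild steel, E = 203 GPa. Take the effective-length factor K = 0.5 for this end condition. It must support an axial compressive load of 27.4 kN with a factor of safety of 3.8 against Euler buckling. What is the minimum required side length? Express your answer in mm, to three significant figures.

a ≈ 38.4 mm

Required P_cr = n·P = 3.8 × 27.4 = 104.1 kN
L_e = K·L = 0.5 × 3.74 = 1.870 m
Required I = P_cr·L_e²/(π²E) = 1.041×10^5 × 1.870² / (π² × 2.03×10^11) = 1.817×10^-7 m⁴
I_req = 1.817×10^5 mm⁴
Solid square: I = a⁴/12  ⇒  a = (12I)^(1/4) = (12×1.817×10^5)^(1/4) = 38.4 mm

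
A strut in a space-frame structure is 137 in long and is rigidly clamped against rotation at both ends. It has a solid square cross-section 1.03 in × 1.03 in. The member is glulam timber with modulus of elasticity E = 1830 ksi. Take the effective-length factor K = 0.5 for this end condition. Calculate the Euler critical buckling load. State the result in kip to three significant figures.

I = a⁴/12 = 1.03⁴/12 = 9.379×10^-2 in⁴
Effective length L_e = K·L = 0.5 × 137 = 68.50 in
P_cr = π²EI / L_e² = π² × 1830×10³ × 9.379×10^-2 / 68.50² = 361.0 lb

P_cr ≈ 0.361 kip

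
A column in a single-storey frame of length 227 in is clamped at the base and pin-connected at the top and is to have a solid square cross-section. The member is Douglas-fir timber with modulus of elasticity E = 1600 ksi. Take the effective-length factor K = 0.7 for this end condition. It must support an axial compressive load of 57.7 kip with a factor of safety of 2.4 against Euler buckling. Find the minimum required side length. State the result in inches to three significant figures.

a ≈ 7.18 in

Required P_cr = n·P = 2.4 × 57.7 = 138.5 kip
L_e = K·L = 0.7 × 227 = 158.9 in
Required I = P_cr·L_e²/(π²E) = 1.385×10^5 × 158.9² / (π² × 1.60×10^6) = 221.4 in⁴
Solid square: I = a⁴/12  ⇒  a = (12I)^(1/4) = (12×221.4)^(1/4) = 7.18 in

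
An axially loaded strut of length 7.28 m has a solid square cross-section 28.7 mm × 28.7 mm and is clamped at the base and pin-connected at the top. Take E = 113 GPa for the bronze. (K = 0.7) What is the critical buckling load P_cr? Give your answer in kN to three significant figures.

P_cr ≈ 2.43 kN

I = a⁴/12 = 28.7⁴/12 = 5.654×10^4 mm⁴
I = 5.654×10^4 mm⁴ = 5.654×10^-8 m⁴
Effective length L_e = K·L = 0.7 × 7.28 = 5.096 m
P_cr = π²EI / L_e² = π² × 113×10⁹ × 5.654×10^-8 / 5.096² = 2.428×10^3 N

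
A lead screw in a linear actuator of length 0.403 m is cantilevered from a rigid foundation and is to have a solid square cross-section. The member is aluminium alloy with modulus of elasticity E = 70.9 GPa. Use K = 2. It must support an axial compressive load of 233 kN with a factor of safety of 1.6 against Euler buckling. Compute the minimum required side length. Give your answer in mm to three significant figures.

a ≈ 45.1 mm

Required P_cr = n·P = 1.6 × 233 = 372.8 kN
L_e = K·L = 2 × 0.403 = 0.8060 m
Required I = P_cr·L_e²/(π²E) = 3.728×10^5 × 0.8060² / (π² × 7.09×10^10) = 3.461×10^-7 m⁴
I_req = 3.461×10^5 mm⁴
Solid square: I = a⁴/12  ⇒  a = (12I)^(1/4) = (12×3.461×10^5)^(1/4) = 45.1 mm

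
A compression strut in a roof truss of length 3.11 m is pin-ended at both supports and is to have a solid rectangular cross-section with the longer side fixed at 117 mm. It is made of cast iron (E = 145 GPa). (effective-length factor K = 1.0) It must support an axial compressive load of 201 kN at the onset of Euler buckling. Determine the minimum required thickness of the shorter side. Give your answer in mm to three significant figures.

L_e = K·L = 1 × 3.11 = 3.110 m
Required I = P_cr·L_e²/(π²E) = 2.010×10^5 × 3.110² / (π² × 1.45×10^11) = 1.358×10^-6 m⁴
I_req = 1.358×10^6 mm⁴
Rectangle, weak axis: I_min = h·b³/12 with h = 117 mm fixed  ⇒  b = (12I/h)^(1/3) = 51.8 mm

b ≈ 51.8 mm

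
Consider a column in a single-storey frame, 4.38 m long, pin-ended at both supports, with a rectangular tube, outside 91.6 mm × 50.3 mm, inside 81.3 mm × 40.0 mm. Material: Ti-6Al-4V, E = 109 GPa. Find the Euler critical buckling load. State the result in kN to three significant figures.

P_cr ≈ 30.2 kN

Weak-axis I_min = (h_o·b_o³ − h_i·b_i³)/12 with b_o = 50.3, b_i = 40.00 mm (shorter outer/inner sides).
I_min = (91.6×50.3³ − 81.30×40.00³)/12 = 5.378×10^5 mm⁴
I = 5.378×10^5 mm⁴ = 5.378×10^-7 m⁴
Effective length L_e = K·L = 1 × 4.38 = 4.380 m
P_cr = π²EI / L_e² = π² × 109×10⁹ × 5.378×10^-7 / 4.380² = 3.016×10^4 N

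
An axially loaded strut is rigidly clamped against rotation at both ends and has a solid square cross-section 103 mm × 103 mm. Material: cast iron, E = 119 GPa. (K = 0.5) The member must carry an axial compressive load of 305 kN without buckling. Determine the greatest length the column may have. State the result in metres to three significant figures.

I = a⁴/12 = 103⁴/12 = 9.379×10^6 mm⁴
I = 9.379×10^-6 m⁴
At the buckling limit P_cr = P = 3.050×10^5 N
From P_cr = π²EI/(K·L)²:  L = (1/K)·√(π²EI/P_cr) = (1/0.5)·√(π²×1.19×10^11×9.379×10^-6/3.050×10^5)
L = 12.0 m

L_max ≈ 12.0 m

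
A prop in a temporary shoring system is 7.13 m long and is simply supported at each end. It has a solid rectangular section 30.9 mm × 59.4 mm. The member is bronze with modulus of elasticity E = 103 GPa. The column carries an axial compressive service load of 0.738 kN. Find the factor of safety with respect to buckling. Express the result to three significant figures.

Buckling occurs about the weak axis: I_min = h·b³/12 with b = 30.9 mm (the shorter side).
I_min = 59.4×30.9³/12 = 1.460×10^5 mm⁴
I = 1.460×10^5 mm⁴ = 1.460×10^-7 m⁴
Effective length L_e = K·L = 1 × 7.13 = 7.130 m
P_cr = π²EI / L_e² = π² × 103×10⁹ × 1.460×10^-7 / 7.130² = 2.920×10^3 N
Factor of safety n = P_cr / P = 2.9204 / 0.738 = 3.96

n ≈ 3.96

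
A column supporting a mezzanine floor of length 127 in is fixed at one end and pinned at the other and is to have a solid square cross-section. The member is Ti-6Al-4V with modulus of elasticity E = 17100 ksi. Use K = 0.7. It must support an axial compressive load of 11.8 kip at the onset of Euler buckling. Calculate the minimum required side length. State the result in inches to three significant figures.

L_e = K·L = 0.7 × 127 = 88.90 in
Required I = P_cr·L_e²/(π²E) = 1.180×10^4 × 88.90² / (π² × 1.71×10^7) = 0.5526 in⁴
Solid square: I = a⁴/12  ⇒  a = (12I)^(1/4) = (12×0.5526)^(1/4) = 1.60 in

a ≈ 1.60 in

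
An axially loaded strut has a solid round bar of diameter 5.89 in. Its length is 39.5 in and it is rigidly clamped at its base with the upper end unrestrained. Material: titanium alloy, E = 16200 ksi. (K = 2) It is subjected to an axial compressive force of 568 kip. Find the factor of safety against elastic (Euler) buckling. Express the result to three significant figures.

I = πd⁴/64 = π×5.89⁴/64 = 59.08 in⁴
Effective length L_e = K·L = 2 × 39.5 = 79.00 in
P_cr = π²EI / L_e² = π² × 16200×10³ × 59.08 / 79.00² = 1.514×10^6 lb
Factor of safety n = P_cr / P = 1513.5 / 568 = 2.66

n ≈ 2.66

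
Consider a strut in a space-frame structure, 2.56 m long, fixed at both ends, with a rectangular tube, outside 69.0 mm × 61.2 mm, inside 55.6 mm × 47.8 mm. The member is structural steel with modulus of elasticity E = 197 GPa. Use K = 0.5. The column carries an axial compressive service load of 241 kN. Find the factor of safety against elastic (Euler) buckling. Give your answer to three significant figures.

n ≈ 4.00

Weak-axis I_min = (h_o·b_o³ − h_i·b_i³)/12 with b_o = 61.2, b_i = 47.80 mm (shorter outer/inner sides).
I_min = (69.0×61.2³ − 55.60×47.80³)/12 = 8.120×10^5 mm⁴
I = 8.120×10^5 mm⁴ = 8.120×10^-7 m⁴
Effective length L_e = K·L = 0.5 × 2.56 = 1.280 m
P_cr = π²EI / L_e² = π² × 197×10⁹ × 8.120×10^-7 / 1.280² = 9.636×10^5 N
Factor of safety n = P_cr / P = 963.60 / 241 = 4.00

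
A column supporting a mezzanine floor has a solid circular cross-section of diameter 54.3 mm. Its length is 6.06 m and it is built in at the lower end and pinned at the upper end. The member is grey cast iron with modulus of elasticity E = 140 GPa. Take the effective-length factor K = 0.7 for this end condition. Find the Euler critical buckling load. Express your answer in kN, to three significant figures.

I = πd⁴/64 = π×54.3⁴/64 = 4.267×10^5 mm⁴
I = 4.267×10^5 mm⁴ = 4.267×10^-7 m⁴
Effective length L_e = K·L = 0.7 × 6.06 = 4.242 m
P_cr = π²EI / L_e² = π² × 140×10⁹ × 4.267×10^-7 / 4.242² = 3.277×10^4 N

P_cr ≈ 32.8 kN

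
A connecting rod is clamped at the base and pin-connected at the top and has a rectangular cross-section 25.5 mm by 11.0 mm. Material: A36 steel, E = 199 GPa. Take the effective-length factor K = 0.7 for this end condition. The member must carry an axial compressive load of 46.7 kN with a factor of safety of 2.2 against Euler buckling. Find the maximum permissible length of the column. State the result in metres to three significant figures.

L_max ≈ 0.332 m

Buckling occurs about the weak axis: I_min = h·b³/12 with b = 11.0 mm (the shorter side).
I_min = 25.5×11.0³/12 = 2.828×10^3 mm⁴
I = 2.828×10^-9 m⁴
Required critical load P_cr = n·P = 2.2 × 46.7 = 102.7 kN = 1.027×10^5 N
From P_cr = π²EI/(K·L)²:  L = (1/K)·√(π²EI/P_cr) = (1/0.7)·√(π²×1.99×10^11×2.828×10^-9/1.027×10^5)
L = 0.332 m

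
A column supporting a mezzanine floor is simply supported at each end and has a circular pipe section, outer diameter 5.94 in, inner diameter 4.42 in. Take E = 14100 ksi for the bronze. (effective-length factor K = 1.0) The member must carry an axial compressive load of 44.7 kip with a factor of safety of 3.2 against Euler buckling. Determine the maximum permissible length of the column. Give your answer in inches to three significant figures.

L_max ≈ 203 in

d_o = 5.94 in, d_i = 4.42 in
I = π(d_o⁴ − d_i⁴)/64 = π(5.94⁴ − 4.420⁴)/64 = 42.38 in⁴
Required critical load P_cr = n·P = 3.2 × 44.7 = 143.0 kip = 1.430×10^5 lb
From P_cr = π²EI/(K·L)²:  L = (1/K)·√(π²EI/P_cr) = (1/1)·√(π²×1.41×10^7×42.38/1.430×10^5)
L = 203 in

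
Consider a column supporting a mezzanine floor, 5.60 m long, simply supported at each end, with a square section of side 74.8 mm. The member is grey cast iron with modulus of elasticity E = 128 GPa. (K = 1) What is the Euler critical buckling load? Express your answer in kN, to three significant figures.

P_cr ≈ 105 kN

I = a⁴/12 = 74.8⁴/12 = 2.609×10^6 mm⁴
I = 2.609×10^6 mm⁴ = 2.609×10^-6 m⁴
Effective length L_e = K·L = 1 × 5.60 = 5.600 m
P_cr = π²EI / L_e² = π² × 128×10⁹ × 2.609×10^-6 / 5.600² = 1.051×10^5 N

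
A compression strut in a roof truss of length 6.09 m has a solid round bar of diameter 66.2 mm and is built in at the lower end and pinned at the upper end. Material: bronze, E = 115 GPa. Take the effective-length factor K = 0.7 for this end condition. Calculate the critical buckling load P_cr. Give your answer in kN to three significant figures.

P_cr ≈ 58.9 kN

I = πd⁴/64 = π×66.2⁴/64 = 9.428×10^5 mm⁴
I = 9.428×10^5 mm⁴ = 9.428×10^-7 m⁴
Effective length L_e = K·L = 0.7 × 6.09 = 4.263 m
P_cr = π²EI / L_e² = π² × 115×10⁹ × 9.428×10^-7 / 4.263² = 5.888×10^4 N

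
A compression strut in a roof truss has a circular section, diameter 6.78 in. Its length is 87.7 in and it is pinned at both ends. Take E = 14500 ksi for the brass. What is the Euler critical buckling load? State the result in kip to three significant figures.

I = πd⁴/64 = π×6.78⁴/64 = 103.7 in⁴
Effective length L_e = K·L = 1 × 87.7 = 87.70 in
P_cr = π²EI / L_e² = π² × 14500×10³ × 103.7 / 87.70² = 1.930×10^6 lb

P_cr ≈ 1930 kip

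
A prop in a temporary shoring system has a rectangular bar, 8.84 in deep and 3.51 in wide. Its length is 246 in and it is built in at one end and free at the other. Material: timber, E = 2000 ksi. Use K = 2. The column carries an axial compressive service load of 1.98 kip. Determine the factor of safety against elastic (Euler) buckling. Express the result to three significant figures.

Buckling occurs about the weak axis: I_min = h·b³/12 with b = 3.51 in (the shorter side).
I_min = 8.84×3.51³/12 = 31.86 in⁴
Effective length L_e = K·L = 2 × 246 = 492.0 in
P_cr = π²EI / L_e² = π² × 2000×10³ × 31.86 / 492.0² = 2.598×10^3 lb
Factor of safety n = P_cr / P = 2.5977 / 1.98 = 1.31

n ≈ 1.31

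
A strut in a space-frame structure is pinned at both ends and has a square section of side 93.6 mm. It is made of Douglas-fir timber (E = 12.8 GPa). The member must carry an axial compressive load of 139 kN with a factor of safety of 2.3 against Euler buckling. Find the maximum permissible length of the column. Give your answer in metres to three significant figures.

I = a⁴/12 = 93.6⁴/12 = 6.396×10^6 mm⁴
I = 6.396×10^-6 m⁴
Required critical load P_cr = n·P = 2.3 × 139 = 319.7 kN = 3.197×10^5 N
From P_cr = π²EI/(K·L)²:  L = (1/K)·√(π²EI/P_cr) = (1/1)·√(π²×1.28×10^10×6.396×10^-6/3.197×10^5)
L = 1.59 m

L_max ≈ 1.59 m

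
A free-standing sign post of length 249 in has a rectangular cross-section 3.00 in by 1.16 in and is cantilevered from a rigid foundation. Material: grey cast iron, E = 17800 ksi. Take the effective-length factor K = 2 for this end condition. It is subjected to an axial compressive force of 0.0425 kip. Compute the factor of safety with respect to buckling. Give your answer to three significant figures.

n ≈ 6.50

Buckling occurs about the weak axis: I_min = h·b³/12 with b = 1.16 in (the shorter side).
I_min = 3.00×1.16³/12 = 0.3902 in⁴
Effective length L_e = K·L = 2 × 249 = 498.0 in
P_cr = π²EI / L_e² = π² × 17800×10³ × 0.3902 / 498.0² = 276.4 lb
Factor of safety n = P_cr / P = 0.27642 / 0.0425 = 6.50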